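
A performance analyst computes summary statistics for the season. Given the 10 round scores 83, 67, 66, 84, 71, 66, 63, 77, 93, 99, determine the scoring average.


Average = sum / n
Sum = 769
Average = 769 / 10 = 76.9

76.9


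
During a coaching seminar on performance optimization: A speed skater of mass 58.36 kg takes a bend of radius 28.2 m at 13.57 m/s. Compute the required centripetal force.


Fc = m * v^2 / r
v^2 = 13.57^2 = 184.1449
Fc = 58.36 * 184.1449 / 28.2
Fc = 10746.6964 / 28.2 = 381.0885 N

381.0885 N


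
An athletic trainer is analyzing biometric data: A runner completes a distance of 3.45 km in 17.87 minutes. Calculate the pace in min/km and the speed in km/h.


Pace = time / distance = 17.87 min / 3.45 km = 5.1797 min/km
Speed = distance / time_in_hours = 3.45 / 0.2978 hr
Speed = 11.5837 km/h

5.1797 min/km, 11.5837 km/h


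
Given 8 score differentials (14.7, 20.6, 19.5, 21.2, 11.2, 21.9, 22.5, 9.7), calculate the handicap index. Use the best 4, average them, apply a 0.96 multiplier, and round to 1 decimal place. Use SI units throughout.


All differentials: 14.7, 20.6, 19.5, 21.2, 11.2, 21.9, 22.5, 9.7
Sorted: 9.7, 11.2, 14.7, 19.5, 20.6, 21.2, 21.9, 22.5
Best 4: 9.7, 11.2, 14.7, 19.5
Average of best = 55.1 / 4 = 13.775
Raw index = 13.775 * 0.96 = 13.224
Handicap index = round(13.224, 1) = 13.2

13.2


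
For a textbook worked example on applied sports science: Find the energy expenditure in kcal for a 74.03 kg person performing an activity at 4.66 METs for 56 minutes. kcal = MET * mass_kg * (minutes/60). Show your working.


kcal = MET * mass * time_hr
Convert time: 56 min = 0.9333 hr
kcal = 4.66 * 74.03 * 0.9333
kcal = 321.9811 kcal

321.9811 kcal


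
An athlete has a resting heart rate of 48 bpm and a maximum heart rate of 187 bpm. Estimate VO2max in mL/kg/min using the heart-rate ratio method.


VO2max = 15.3 * HRmax / HRrest
VO2max = 15.3 * 187 / 48
VO2max = 2861.1 / 48 = 59.6062 mL/kg/min

59.6062 mL/kg/min


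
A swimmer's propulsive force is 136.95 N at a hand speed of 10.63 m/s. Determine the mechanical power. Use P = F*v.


P = F * v
P = 136.95 * 10.63
P = 1455.7785 W

1455.7785 W


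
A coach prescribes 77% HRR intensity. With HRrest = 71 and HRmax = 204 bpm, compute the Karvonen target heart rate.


Target = HRrest + pct*(HRmax - HRrest)
Heart rate reserve = HRmax - HRrest = 204 - 71 = 133 bpm
Fraction = 77% = 0.77
Target = 71 + 0.77 * 133
Target = 71 + 102.41 = 173.41 bpm

173.41 bpm


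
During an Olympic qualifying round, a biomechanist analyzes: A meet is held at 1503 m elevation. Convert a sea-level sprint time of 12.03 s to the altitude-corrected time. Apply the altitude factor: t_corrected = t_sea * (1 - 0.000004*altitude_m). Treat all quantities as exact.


Correction factor = 1 - 0.000004 * 1503 = 0.993988
t_corrected = t_sea * factor = 12.03 * 0.993988
t_corrected = 11.9577 s

11.9577 s


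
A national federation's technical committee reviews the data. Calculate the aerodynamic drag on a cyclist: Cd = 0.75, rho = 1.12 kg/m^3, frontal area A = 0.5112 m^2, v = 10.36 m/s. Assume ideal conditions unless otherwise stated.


Fd = 0.5 * Cd * rho * A * v^2
Fd = 0.5 * 0.75 * 1.12 * 0.5112 * 10.36^2
v^2 = 107.3296
Fd = 0.5 * 0.75 * 1.12 * 0.5112 * 107.3296 = 23.0441 N

23.0441 N


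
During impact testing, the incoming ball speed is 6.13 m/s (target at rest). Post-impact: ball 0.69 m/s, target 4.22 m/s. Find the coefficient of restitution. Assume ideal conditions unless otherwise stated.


e = (v2_after - v1_after) / (v1_before - v2_before)
Numerator = 4.22 - 0.69 = 3.53
Denominator = 6.13 - 0 = 6.13
e = 3.53 / 6.13 = 0.5759

0.5759


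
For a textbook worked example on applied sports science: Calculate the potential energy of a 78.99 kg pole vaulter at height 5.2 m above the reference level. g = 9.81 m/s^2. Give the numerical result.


PE = m * g * h
PE = 78.99 * 9.81 * 5.2
PE = 774.8919 * 5.2 = 4029.4379 J

4029.4379 J


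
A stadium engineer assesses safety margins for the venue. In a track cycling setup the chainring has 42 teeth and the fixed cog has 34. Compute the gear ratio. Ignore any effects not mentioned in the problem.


GR = front_teeth / rear_teeth
GR = 42 / 34
GR = 1.2353

1.2353


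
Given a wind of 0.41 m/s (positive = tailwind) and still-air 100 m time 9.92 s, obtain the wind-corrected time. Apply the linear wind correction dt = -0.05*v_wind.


dt = -0.05 * v_wind = -0.05 * 0.41 = -0.0205 s
t_corrected = t_still + dt = 9.92 + (-0.0205)
t_corrected = 9.8995 s

9.8995 s


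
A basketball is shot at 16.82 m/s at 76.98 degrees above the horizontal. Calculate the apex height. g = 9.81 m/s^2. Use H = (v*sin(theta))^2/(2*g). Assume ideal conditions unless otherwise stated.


H = (v*sin(theta))^2 / (2*g)
vy = v*sin(theta) = 16.82 * sin(76.98 deg) = 16.3876 m/s
H = vy^2 / (2*g) = 268.5529 / (2*9.81)
H = 268.5529 / 19.62 = 13.6877 m

13.6877 m


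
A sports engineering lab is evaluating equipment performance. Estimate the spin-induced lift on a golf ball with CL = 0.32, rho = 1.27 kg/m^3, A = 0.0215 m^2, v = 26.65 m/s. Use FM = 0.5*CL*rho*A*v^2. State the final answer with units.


FM = 0.5 * CL * rho * A * v^2
FM = 0.5 * 0.32 * 1.27 * 0.0215 * 26.65^2
v^2 = 710.2225
FM = 0.5 * 0.32 * 1.27 * 0.0215 * 710.2225 = 3.1028 N

3.1028 N


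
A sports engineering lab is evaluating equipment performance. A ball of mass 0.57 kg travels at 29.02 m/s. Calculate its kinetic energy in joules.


KE = 0.5 * m * v^2
KE = 0.5 * 0.57 * 29.02^2
KE = 0.5 * 0.57 * 842.1604 = 240.0157 J

240.0157 J


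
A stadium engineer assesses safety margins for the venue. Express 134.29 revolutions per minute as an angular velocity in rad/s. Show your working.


omega = RPM * 2 * pi / 60
omega = 134.29 * 2 * 3.14159 / 60
omega = 843.769 / 60 = 14.0628 rad/s

14.0628 rad/s


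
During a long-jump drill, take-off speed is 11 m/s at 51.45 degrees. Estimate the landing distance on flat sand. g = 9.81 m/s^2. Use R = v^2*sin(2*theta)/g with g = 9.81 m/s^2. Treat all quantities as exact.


R = v^2 * sin(2*theta) / g
Convert angle to radians: theta = 51.45 deg = 0.898 rad
sin(2*theta) = sin(1.7959) = 0.9748
R = 11^2 * 0.9748 / 9.81
R = 121 * 0.9748 / 9.81 = 12.023 m

12.023 m


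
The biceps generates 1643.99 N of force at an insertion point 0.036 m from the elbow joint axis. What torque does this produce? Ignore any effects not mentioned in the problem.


tau = F * d
tau = 1643.99 * 0.036
tau = 59.1836 N*m

59.1836 N*m


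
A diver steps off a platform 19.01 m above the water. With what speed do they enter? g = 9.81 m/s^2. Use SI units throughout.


v = sqrt(2 * g * h)
v = sqrt(2 * 9.81 * 19.01)
v = sqrt(372.9762) = 19.3126 m/s

19.3126 m/s


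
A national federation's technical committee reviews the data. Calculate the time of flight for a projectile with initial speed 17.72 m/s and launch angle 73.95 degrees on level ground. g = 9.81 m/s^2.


T = 2*v*sin(theta)/g
sin(theta) = sin(73.95 deg) = 0.961
T = 2*17.72*0.961 / 9.81
T = 34.0586 / 9.81 = 3.4718 s

3.4718 s


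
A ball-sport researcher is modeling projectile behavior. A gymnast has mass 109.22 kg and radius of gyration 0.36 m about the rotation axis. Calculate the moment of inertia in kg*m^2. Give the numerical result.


I = m * k^2
I = 109.22 * 0.36^2
I = 109.22 * 0.1296 = 14.1549 kg*m^2

14.1549 kg*m^2


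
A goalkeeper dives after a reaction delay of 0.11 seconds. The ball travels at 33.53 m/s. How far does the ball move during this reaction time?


d = v * t
d = 33.53 * 0.11
d = 3.6883 m

3.6883 m


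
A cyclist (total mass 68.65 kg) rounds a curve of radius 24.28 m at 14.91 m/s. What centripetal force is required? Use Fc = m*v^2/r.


Fc = m * v^2 / r
v^2 = 14.91^2 = 222.3081
Fc = 68.65 * 222.3081 / 24.28
Fc = 15261.4511 / 24.28 = 628.5606 N

628.5606 N


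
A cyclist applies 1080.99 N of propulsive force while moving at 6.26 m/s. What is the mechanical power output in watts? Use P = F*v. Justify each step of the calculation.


P = F * v
P = 1080.99 * 6.26
P = 6766.9974 W

6766.9974 W


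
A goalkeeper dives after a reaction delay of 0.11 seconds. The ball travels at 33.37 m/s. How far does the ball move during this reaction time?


d = v * t
d = 33.37 * 0.11
d = 3.6707 m

3.6707 m


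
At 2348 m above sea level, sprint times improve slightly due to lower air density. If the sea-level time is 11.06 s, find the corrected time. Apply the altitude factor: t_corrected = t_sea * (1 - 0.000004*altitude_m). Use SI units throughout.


Correction factor = 1 - 0.000004 * 2348 = 0.990608
t_corrected = t_sea * factor = 11.06 * 0.990608
t_corrected = 10.9561 s

10.9561 s


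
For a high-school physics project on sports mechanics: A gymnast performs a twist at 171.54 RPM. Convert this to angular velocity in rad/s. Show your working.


omega = RPM * 2 * pi / 60
omega = 171.54 * 2 * 3.14159 / 60
omega = 1077.8176 / 60 = 17.9636 rad/s

17.9636 rad/s


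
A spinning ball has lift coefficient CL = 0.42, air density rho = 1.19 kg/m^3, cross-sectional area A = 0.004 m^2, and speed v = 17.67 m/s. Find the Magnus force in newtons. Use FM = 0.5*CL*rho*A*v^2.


FM = 0.5 * CL * rho * A * v^2
FM = 0.5 * 0.42 * 1.19 * 0.004 * 17.67^2
v^2 = 312.2289
FM = 0.5 * 0.42 * 1.19 * 0.004 * 312.2289 = 0.3121 N

0.3121 N


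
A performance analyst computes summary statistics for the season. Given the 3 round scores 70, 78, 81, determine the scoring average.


Average = sum / n
Sum = 229
Average = 229 / 3 = 76.3333

76.3333


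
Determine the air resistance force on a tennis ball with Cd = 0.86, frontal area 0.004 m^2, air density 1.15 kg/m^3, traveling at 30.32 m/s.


Fd = 0.5 * Cd * rho * A * v^2
Fd = 0.5 * 0.86 * 1.15 * 0.004 * 30.32^2
v^2 = 919.3024
Fd = 0.5 * 0.86 * 1.15 * 0.004 * 919.3024 = 1.8184 N

1.8184 N


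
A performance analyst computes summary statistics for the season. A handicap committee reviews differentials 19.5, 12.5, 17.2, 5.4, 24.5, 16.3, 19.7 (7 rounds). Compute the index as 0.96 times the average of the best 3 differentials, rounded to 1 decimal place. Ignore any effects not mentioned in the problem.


All differentials: 19.5, 12.5, 17.2, 5.4, 24.5, 16.3, 19.7
Sorted: 5.4, 12.5, 16.3, 17.2, 19.5, 19.7, 24.5
Best 3: 5.4, 12.5, 16.3
Average of best = 34.2 / 3 = 11.4
Raw index = 11.4 * 0.96 = 10.944
Handicap index = round(10.944, 1) = 10.9

10.9


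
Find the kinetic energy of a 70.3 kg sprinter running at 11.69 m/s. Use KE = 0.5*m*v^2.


KE = 0.5 * m * v^2
KE = 0.5 * 70.3 * 11.69^2
KE = 0.5 * 70.3 * 136.6561 = 4803.4619 J

4803.4619 J


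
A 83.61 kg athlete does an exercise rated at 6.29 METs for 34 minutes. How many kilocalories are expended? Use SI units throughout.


kcal = MET * mass * time_hr
Convert time: 34 min = 0.5667 hr
kcal = 6.29 * 83.61 * 0.5667
kcal = 298.0139 kcal

298.0139 kcal


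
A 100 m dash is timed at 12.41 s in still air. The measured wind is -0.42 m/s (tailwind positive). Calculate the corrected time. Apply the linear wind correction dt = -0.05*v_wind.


dt = -0.05 * v_wind = -0.05 * -0.42 = 0.021 s
t_corrected = t_still + dt = 12.41 + (0.021)
t_corrected = 12.431 s

12.431 s


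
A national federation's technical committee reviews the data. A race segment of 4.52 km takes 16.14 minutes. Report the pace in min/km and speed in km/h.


Pace = time / distance = 16.14 min / 4.52 km = 3.5708 min/km
Speed = distance / time_in_hours = 4.52 / 0.269 hr
Speed = 16.803 km/h

3.5708 min/km, 16.803 km/h


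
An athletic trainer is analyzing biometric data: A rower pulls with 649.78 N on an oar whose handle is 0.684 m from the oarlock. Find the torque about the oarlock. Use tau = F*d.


tau = F * d
tau = 649.78 * 0.684
tau = 444.4495 N*m

444.4495 N*m


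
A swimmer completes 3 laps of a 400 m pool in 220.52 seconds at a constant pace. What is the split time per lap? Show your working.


Split time = total_time / n_laps = 220.52 / 3
Split time = 73.5067 s per lap

73.5067 s


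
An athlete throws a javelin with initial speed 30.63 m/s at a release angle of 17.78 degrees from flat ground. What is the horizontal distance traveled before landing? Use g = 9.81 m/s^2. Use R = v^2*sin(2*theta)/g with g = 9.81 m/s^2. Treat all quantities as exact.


R = v^2 * sin(2*theta) / g
Convert angle to radians: theta = 17.78 deg = 0.3103 rad
sin(2*theta) = sin(0.6206) = 0.5816
R = 30.63^2 * 0.5816 / 9.81
R = 938.1969 * 0.5816 / 9.81 = 55.6181 m

55.6181 m


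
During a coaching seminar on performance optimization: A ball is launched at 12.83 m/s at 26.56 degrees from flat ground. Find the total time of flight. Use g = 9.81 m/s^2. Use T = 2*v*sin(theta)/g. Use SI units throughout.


T = 2*v*sin(theta)/g
sin(theta) = sin(26.56 deg) = 0.4471
T = 2*12.83*0.4471 / 9.81
T = 11.4735 / 9.81 = 1.1696 s

1.1696 s


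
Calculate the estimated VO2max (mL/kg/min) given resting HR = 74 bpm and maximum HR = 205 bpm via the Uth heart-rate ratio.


VO2max = 15.3 * HRmax / HRrest
VO2max = 15.3 * 205 / 74
VO2max = 3136.5 / 74 = 42.3851 mL/kg/min

42.3851 mL/kg/min


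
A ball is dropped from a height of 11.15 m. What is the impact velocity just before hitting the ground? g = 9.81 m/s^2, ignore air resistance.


v = sqrt(2 * g * h)
v = sqrt(2 * 9.81 * 11.15)
v = sqrt(218.763) = 14.7906 m/s

14.7906 m/s


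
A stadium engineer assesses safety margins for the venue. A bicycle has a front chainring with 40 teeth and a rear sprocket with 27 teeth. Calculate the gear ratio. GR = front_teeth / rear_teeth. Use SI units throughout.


GR = front_teeth / rear_teeth
GR = 40 / 27
GR = 1.4815

1.4815


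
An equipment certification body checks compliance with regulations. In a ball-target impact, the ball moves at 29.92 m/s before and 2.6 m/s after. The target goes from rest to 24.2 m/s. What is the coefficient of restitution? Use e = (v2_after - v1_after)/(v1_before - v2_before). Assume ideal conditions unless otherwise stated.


e = (v2_after - v1_after) / (v1_before - v2_before)
Numerator = 24.2 - 2.6 = 21.6
Denominator = 29.92 - 0 = 29.92
e = 21.6 / 29.92 = 0.7219

0.7219


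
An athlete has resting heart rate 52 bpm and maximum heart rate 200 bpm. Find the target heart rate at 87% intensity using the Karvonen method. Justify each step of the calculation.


Target = HRrest + pct*(HRmax - HRrest)
Heart rate reserve = HRmax - HRrest = 200 - 52 = 148 bpm
Fraction = 87% = 0.87
Target = 52 + 0.87 * 148
Target = 52 + 128.76 = 180.76 bpm

180.76 bpm


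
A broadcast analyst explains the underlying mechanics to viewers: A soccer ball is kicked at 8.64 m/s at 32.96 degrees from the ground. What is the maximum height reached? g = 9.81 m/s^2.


H = (v*sin(theta))^2 / (2*g)
vy = v*sin(theta) = 8.64 * sin(32.96 deg) = 4.7006 m/s
H = vy^2 / (2*g) = 22.0958 / (2*9.81)
H = 22.0958 / 19.62 = 1.1262 m

1.1262 m


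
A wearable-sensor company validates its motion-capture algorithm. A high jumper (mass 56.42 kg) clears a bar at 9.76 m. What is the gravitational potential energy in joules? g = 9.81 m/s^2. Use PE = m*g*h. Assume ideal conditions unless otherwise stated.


PE = m * g * h
PE = 56.42 * 9.81 * 9.76
PE = 553.4802 * 9.76 = 5401.9668 J

5401.9668 J


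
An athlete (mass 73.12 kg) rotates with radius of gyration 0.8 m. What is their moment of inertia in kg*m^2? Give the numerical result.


I = m * k^2
I = 73.12 * 0.8^2
I = 73.12 * 0.64 = 46.7968 kg*m^2

46.7968 kg*m^2


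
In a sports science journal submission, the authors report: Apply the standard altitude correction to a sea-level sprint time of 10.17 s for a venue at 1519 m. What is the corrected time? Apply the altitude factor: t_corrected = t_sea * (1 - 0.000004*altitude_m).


Correction factor = 1 - 0.000004 * 1519 = 0.993924
t_corrected = t_sea * factor = 10.17 * 0.993924
t_corrected = 10.1082 s

10.1082 s


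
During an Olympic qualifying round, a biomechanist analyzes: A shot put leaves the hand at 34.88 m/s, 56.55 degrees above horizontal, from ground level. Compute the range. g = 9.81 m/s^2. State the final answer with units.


R = v^2 * sin(2*theta) / g
Convert angle to radians: theta = 56.55 deg = 0.987 rad
sin(2*theta) = sin(1.974) = 0.9198
R = 34.88^2 * 0.9198 / 9.81
R = 1216.6144 * 0.9198 / 9.81 = 114.0742 m

114.0742 m


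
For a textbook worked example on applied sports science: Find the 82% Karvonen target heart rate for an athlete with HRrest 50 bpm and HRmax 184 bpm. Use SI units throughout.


Target = HRrest + pct*(HRmax - HRrest)
Heart rate reserve = HRmax - HRrest = 184 - 50 = 134 bpm
Fraction = 82% = 0.82
Target = 50 + 0.82 * 134
Target = 50 + 109.88 = 159.88 bpm

159.88 bpm


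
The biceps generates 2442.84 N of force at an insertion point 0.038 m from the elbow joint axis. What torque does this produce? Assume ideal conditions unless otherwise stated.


tau = F * d
tau = 2442.84 * 0.038
tau = 92.8279 N*m

92.8279 N*m


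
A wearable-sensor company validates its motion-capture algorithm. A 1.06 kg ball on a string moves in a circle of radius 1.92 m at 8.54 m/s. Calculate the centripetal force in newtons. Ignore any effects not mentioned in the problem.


Fc = m * v^2 / r
v^2 = 8.54^2 = 72.9316
Fc = 1.06 * 72.9316 / 1.92
Fc = 77.3075 / 1.92 = 40.2643 N

40.2643 N


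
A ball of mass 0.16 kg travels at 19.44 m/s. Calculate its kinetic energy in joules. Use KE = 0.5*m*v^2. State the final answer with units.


KE = 0.5 * m * v^2
KE = 0.5 * 0.16 * 19.44^2
KE = 0.5 * 0.16 * 377.9136 = 30.2331 J

30.2331 J


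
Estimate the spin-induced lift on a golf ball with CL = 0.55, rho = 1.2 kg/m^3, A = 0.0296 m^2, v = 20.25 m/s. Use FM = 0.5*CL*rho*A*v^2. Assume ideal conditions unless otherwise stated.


FM = 0.5 * CL * rho * A * v^2
FM = 0.5 * 0.55 * 1.2 * 0.0296 * 20.25^2
v^2 = 410.0625
FM = 0.5 * 0.55 * 1.2 * 0.0296 * 410.0625 = 4.0055 N

4.0055 N


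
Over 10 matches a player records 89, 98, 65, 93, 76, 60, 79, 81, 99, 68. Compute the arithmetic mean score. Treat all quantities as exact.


Average = sum / n
Sum = 808
Average = 808 / 10 = 80.8

80.8


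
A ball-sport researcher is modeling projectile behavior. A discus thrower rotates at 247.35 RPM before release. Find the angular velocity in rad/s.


omega = RPM * 2 * pi / 60
omega = 247.35 * 2 * 3.14159 / 60
omega = 1554.1459 / 60 = 25.9024 rad/s

25.9024 rad/s


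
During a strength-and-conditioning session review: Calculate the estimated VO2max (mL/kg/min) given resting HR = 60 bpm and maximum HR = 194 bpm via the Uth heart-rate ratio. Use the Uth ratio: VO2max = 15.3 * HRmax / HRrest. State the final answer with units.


VO2max = 15.3 * HRmax / HRrest
VO2max = 15.3 * 194 / 60
VO2max = 2968.2 / 60 = 49.47 mL/kg/min

49.47 mL/kg/min


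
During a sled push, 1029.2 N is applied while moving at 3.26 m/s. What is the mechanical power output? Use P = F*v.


P = F * v
P = 1029.2 * 3.26
P = 3355.192 W

3355.192 W


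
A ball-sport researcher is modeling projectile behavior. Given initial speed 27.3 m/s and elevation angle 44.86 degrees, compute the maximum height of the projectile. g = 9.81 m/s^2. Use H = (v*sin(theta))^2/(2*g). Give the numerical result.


H = (v*sin(theta))^2 / (2*g)
vy = v*sin(theta) = 27.3 * sin(44.86 deg) = 19.2568 m/s
H = vy^2 / (2*g) = 370.8239 / (2*9.81)
H = 370.8239 / 19.62 = 18.9003 m

18.9003 m


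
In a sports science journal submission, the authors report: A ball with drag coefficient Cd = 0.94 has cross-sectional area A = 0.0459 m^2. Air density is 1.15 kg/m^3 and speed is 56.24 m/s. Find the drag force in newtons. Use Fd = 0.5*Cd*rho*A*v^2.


Fd = 0.5 * Cd * rho * A * v^2
Fd = 0.5 * 0.94 * 1.15 * 0.0459 * 56.24^2
v^2 = 3162.9376
Fd = 0.5 * 0.94 * 1.15 * 0.0459 * 3162.9376 = 78.4692 N

78.4692 N


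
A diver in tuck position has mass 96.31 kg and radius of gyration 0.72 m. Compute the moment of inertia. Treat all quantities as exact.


I = m * k^2
I = 96.31 * 0.72^2
I = 96.31 * 0.5184 = 49.9271 kg*m^2

49.9271 kg*m^2


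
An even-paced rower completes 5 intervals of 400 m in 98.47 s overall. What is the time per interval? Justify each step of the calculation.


Split time = total_time / n_laps = 98.47 / 5
Split time = 19.694 s per lap

19.694 s


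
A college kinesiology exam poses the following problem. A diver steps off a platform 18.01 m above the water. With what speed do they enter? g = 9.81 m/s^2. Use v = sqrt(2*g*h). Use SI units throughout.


v = sqrt(2 * g * h)
v = sqrt(2 * 9.81 * 18.01)
v = sqrt(353.3562) = 18.7978 m/s

18.7978 m/s


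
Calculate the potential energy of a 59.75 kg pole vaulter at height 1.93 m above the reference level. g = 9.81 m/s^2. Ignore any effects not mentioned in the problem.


PE = m * g * h
PE = 59.75 * 9.81 * 1.93
PE = 586.1475 * 1.93 = 1131.2647 J

1131.2647 J


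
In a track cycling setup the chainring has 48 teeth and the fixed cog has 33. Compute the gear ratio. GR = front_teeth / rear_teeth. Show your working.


GR = front_teeth / rear_teeth
GR = 48 / 33
GR = 1.4545

1.4545


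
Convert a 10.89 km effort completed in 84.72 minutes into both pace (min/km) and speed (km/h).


Pace = time / distance = 84.72 min / 10.89 km = 7.7796 min/km
Speed = distance / time_in_hours = 10.89 / 1.412 hr
Speed = 7.7125 km/h

7.7796 min/km, 7.7125 km/h


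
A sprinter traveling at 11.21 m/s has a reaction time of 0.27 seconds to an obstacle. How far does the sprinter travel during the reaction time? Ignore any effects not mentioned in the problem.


d = v * t
d = 11.21 * 0.27
d = 3.0267 m

3.0267 m


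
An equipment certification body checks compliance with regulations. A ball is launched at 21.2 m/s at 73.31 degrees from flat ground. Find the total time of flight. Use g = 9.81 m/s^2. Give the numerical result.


T = 2*v*sin(theta)/g
sin(theta) = sin(73.31 deg) = 0.9579
T = 2*21.2*0.9579 / 9.81
T = 40.6138 / 9.81 = 4.14 s

4.14 s


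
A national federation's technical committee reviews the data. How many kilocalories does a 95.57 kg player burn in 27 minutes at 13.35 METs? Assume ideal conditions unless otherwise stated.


kcal = MET * mass * time_hr
Convert time: 27 min = 0.45 hr
kcal = 13.35 * 95.57 * 0.45
kcal = 574.1368 kcal

574.1368 kcal


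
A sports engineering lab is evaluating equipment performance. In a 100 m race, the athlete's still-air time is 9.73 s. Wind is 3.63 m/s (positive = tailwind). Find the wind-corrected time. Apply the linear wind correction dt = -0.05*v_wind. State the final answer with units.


dt = -0.05 * v_wind = -0.05 * 3.63 = -0.1815 s
t_corrected = t_still + dt = 9.73 + (-0.1815)
t_corrected = 9.5485 s

9.5485 s


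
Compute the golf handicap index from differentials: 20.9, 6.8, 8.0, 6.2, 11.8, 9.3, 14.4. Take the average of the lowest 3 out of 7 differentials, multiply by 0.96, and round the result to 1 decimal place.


All differentials: 20.9, 6.8, 8.0, 6.2, 11.8, 9.3, 14.4
Sorted: 6.2, 6.8, 8.0, 9.3, 11.8, 14.4, 20.9
Best 3: 6.2, 6.8, 8.0
Average of best = 21 / 3 = 7
Raw index = 7 * 0.96 = 6.72
Handicap index = round(6.72, 1) = 6.7

6.7


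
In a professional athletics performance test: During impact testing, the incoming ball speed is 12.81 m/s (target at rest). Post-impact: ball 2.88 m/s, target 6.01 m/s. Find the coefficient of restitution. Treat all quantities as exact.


e = (v2_after - v1_after) / (v1_before - v2_before)
Numerator = 6.01 - 2.88 = 3.13
Denominator = 12.81 - 0 = 12.81
e = 3.13 / 12.81 = 0.2443

0.2443


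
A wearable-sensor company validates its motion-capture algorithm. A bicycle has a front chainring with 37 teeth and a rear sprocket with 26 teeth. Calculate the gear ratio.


GR = front_teeth / rear_teeth
GR = 37 / 26
GR = 1.4231

1.4231


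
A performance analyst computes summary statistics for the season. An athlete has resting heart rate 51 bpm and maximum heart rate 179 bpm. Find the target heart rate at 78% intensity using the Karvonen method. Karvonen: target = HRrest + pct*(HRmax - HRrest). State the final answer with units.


Target = HRrest + pct*(HRmax - HRrest)
Heart rate reserve = HRmax - HRrest = 179 - 51 = 128 bpm
Fraction = 78% = 0.78
Target = 51 + 0.78 * 128
Target = 51 + 99.84 = 150.84 bpm

150.84 bpm


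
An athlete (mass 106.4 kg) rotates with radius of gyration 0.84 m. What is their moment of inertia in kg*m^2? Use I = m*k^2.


I = m * k^2
I = 106.4 * 0.84^2
I = 106.4 * 0.7056 = 75.0758 kg*m^2

75.0758 kg*m^2


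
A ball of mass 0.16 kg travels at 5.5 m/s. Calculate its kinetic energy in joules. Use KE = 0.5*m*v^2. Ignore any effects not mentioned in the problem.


KE = 0.5 * m * v^2
KE = 0.5 * 0.16 * 5.5^2
KE = 0.5 * 0.16 * 30.25 = 2.42 J

2.42 J


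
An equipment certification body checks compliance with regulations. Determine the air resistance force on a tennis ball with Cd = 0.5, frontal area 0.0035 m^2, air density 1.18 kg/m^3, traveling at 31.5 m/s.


Fd = 0.5 * Cd * rho * A * v^2
Fd = 0.5 * 0.5 * 1.18 * 0.0035 * 31.5^2
v^2 = 992.25
Fd = 0.5 * 0.5 * 1.18 * 0.0035 * 992.25 = 1.0245 N

1.0245 N


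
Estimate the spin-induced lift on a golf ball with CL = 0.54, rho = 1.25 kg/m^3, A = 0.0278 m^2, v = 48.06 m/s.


FM = 0.5 * CL * rho * A * v^2
FM = 0.5 * 0.54 * 1.25 * 0.0278 * 48.06^2
v^2 = 2309.7636
FM = 0.5 * 0.54 * 1.25 * 0.0278 * 2309.7636 = 21.6714 N

21.6714 N


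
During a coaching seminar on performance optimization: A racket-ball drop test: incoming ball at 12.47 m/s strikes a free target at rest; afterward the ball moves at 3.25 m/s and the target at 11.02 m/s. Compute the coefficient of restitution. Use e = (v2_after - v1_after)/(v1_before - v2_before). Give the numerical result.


e = (v2_after - v1_after) / (v1_before - v2_before)
Numerator = 11.02 - 3.25 = 7.77
Denominator = 12.47 - 0 = 12.47
e = 7.77 / 12.47 = 0.6231

0.6231


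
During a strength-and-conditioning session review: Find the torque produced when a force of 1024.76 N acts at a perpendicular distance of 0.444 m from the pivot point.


tau = F * d
tau = 1024.76 * 0.444
tau = 454.9934 N*m

454.9934 N*m


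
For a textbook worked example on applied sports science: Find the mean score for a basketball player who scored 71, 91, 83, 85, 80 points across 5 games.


Average = sum / n
Sum = 410
Average = 410 / 5 = 82

82


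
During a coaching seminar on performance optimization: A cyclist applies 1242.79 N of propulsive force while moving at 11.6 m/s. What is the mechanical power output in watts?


P = F * v
P = 1242.79 * 11.6
P = 14416.364 W

14416.364 W


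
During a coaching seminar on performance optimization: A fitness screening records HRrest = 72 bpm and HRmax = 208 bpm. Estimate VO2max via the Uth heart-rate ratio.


VO2max = 15.3 * HRmax / HRrest
VO2max = 15.3 * 208 / 72
VO2max = 3182.4 / 72 = 44.2 mL/kg/min

44.2 mL/kg/min


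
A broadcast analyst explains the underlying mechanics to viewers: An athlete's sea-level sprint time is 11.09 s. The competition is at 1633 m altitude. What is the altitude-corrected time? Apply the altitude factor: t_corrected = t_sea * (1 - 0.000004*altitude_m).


Correction factor = 1 - 0.000004 * 1633 = 0.993468
t_corrected = t_sea * factor = 11.09 * 0.993468
t_corrected = 11.0176 s

11.0176 s


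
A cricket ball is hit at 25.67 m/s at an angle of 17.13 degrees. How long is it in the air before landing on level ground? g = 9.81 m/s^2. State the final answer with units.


T = 2*v*sin(theta)/g
sin(theta) = sin(17.13 deg) = 0.2945
T = 2*25.67*0.2945 / 9.81
T = 15.1217 / 9.81 = 1.5415 s

1.5415 s


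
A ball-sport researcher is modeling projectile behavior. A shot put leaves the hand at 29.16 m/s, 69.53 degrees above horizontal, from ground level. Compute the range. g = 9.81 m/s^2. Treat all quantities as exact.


R = v^2 * sin(2*theta) / g
Convert angle to radians: theta = 69.53 deg = 1.2135 rad
sin(2*theta) = sin(2.4271) = 0.6553
R = 29.16^2 * 0.6553 / 9.81
R = 850.3056 * 0.6553 / 9.81 = 56.797 m

56.797 m


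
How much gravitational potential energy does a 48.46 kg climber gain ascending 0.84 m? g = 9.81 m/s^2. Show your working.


PE = m * g * h
PE = 48.46 * 9.81 * 0.84
PE = 475.3926 * 0.84 = 399.3298 J

399.3298 J


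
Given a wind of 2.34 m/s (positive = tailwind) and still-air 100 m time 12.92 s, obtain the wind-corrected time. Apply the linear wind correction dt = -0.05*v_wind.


dt = -0.05 * v_wind = -0.05 * 2.34 = -0.117 s
t_corrected = t_still + dt = 12.92 + (-0.117)
t_corrected = 12.803 s

12.803 s


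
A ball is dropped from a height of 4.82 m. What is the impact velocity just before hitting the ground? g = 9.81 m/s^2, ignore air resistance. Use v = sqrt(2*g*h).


v = sqrt(2 * g * h)
v = sqrt(2 * 9.81 * 4.82)
v = sqrt(94.5684) = 9.7246 m/s

9.7246 m/s


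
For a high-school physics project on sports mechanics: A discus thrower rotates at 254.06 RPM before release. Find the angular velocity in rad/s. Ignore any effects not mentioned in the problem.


omega = RPM * 2 * pi / 60
omega = 254.06 * 2 * 3.14159 / 60
omega = 1596.3061 / 60 = 26.6051 rad/s

26.6051 rad/s


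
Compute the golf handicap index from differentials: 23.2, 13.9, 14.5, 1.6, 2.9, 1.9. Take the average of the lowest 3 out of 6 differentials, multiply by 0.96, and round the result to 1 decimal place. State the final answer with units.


All differentials: 23.2, 13.9, 14.5, 1.6, 2.9, 1.9
Sorted: 1.6, 1.9, 2.9, 13.9, 14.5, 23.2
Best 3: 1.6, 1.9, 2.9
Average of best = 6.4 / 3 = 2.1333
Raw index = 2.1333 * 0.96 = 2.048
Handicap index = round(2.048, 1) = 2.0

2.0


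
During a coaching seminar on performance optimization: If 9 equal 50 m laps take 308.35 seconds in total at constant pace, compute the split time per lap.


Split time = total_time / n_laps = 308.35 / 9
Split time = 34.2611 s per lap

34.2611 s


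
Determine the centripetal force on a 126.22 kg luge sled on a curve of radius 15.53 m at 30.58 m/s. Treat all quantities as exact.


Fc = m * v^2 / r
v^2 = 30.58^2 = 935.1364
Fc = 126.22 * 935.1364 / 15.53
Fc = 118032.9164 / 15.53 = 7600.3166 N

7600.3166 N


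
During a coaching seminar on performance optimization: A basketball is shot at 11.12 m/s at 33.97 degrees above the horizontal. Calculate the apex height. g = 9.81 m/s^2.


H = (v*sin(theta))^2 / (2*g)
vy = v*sin(theta) = 11.12 * sin(33.97 deg) = 6.2134 m/s
H = vy^2 / (2*g) = 38.6063 / (2*9.81)
H = 38.6063 / 19.62 = 1.9677 m

1.9677 m


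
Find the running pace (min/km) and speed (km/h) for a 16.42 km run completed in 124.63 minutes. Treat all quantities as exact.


Pace = time / distance = 124.63 min / 16.42 km = 7.5901 min/km
Speed = distance / time_in_hours = 16.42 / 2.0772 hr
Speed = 7.905 km/h

7.5901 min/km, 7.905 km/h


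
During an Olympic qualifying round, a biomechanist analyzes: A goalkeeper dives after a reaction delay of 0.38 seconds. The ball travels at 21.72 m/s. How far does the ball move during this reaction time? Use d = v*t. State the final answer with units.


d = v * t
d = 21.72 * 0.38
d = 8.2536 m

8.2536 m


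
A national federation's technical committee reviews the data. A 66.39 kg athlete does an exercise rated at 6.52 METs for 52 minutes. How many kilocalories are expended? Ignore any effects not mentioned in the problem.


kcal = MET * mass * time_hr
Convert time: 52 min = 0.8667 hr
kcal = 6.52 * 66.39 * 0.8667
kcal = 375.1478 kcal

375.1478 kcal


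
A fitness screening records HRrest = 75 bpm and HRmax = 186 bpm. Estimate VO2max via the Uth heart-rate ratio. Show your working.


VO2max = 15.3 * HRmax / HRrest
VO2max = 15.3 * 186 / 75
VO2max = 2845.8 / 75 = 37.944 mL/kg/min

37.944 mL/kg/min


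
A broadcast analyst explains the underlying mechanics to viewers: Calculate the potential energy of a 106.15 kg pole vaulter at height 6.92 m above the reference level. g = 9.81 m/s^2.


PE = m * g * h
PE = 106.15 * 9.81 * 6.92
PE = 1041.3315 * 6.92 = 7206.014 J

7206.014 J


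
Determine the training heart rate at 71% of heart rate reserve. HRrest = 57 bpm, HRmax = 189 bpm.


Target = HRrest + pct*(HRmax - HRrest)
Heart rate reserve = HRmax - HRrest = 189 - 57 = 132 bpm
Fraction = 71% = 0.71
Target = 57 + 0.71 * 132
Target = 57 + 93.72 = 150.72 bpm

150.72 bpm


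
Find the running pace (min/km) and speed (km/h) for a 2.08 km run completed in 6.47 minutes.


Pace = time / distance = 6.47 min / 2.08 km = 3.1106 min/km
Speed = distance / time_in_hours = 2.08 / 0.1078 hr
Speed = 19.289 km/h

3.1106 min/km, 19.289 km/h


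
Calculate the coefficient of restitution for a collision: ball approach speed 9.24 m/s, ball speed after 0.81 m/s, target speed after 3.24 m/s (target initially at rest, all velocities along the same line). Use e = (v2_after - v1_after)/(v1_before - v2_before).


e = (v2_after - v1_after) / (v1_before - v2_before)
Numerator = 3.24 - 0.81 = 2.43
Denominator = 9.24 - 0 = 9.24
e = 2.43 / 9.24 = 0.263

0.263


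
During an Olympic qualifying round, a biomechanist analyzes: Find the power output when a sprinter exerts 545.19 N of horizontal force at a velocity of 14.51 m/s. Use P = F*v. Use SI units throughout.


P = F * v
P = 545.19 * 14.51
P = 7910.7069 W

7910.7069 W


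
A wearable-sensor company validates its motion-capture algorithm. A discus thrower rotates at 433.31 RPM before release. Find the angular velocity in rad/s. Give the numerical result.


omega = RPM * 2 * pi / 60
omega = 433.31 * 2 * 3.14159 / 60
omega = 2722.567 / 60 = 45.3761 rad/s

45.3761 rad/s


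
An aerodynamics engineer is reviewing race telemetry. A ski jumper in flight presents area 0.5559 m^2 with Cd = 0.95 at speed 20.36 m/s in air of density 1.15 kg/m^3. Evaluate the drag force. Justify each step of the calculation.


Fd = 0.5 * Cd * rho * A * v^2
Fd = 0.5 * 0.95 * 1.15 * 0.5559 * 20.36^2
v^2 = 414.5296
Fd = 0.5 * 0.95 * 1.15 * 0.5559 * 414.5296 = 125.8762 N

125.8762 N


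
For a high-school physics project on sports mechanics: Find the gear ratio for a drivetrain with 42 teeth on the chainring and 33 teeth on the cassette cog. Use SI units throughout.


GR = front_teeth / rear_teeth
GR = 42 / 33
GR = 1.2727

1.2727


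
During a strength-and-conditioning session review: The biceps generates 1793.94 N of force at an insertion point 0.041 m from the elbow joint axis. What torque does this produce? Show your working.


tau = F * d
tau = 1793.94 * 0.041
tau = 73.5515 N*m

73.5515 N*m


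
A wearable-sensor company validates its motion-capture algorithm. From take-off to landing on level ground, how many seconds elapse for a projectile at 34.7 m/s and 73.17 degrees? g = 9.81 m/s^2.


T = 2*v*sin(theta)/g
sin(theta) = sin(73.17 deg) = 0.9572
T = 2*34.7*0.9572 / 9.81
T = 66.4275 / 9.81 = 6.7714 s

6.7714 s


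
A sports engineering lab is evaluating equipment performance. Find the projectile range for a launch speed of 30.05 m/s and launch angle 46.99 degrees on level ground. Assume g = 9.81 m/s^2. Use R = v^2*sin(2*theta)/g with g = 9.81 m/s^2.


R = v^2 * sin(2*theta) / g
Convert angle to radians: theta = 46.99 deg = 0.8201 rad
sin(2*theta) = sin(1.6403) = 0.9976
R = 30.05^2 * 0.9976 / 9.81
R = 903.0025 * 0.9976 / 9.81 = 91.8272 m

91.8272 m


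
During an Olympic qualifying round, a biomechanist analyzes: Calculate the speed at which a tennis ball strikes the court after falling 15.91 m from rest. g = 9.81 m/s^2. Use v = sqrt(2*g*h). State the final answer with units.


v = sqrt(2 * g * h)
v = sqrt(2 * 9.81 * 15.91)
v = sqrt(312.1542) = 17.6679 m/s

17.6679 m/s


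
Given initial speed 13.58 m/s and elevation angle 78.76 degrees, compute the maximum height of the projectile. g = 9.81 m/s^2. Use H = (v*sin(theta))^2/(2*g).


H = (v*sin(theta))^2 / (2*g)
vy = v*sin(theta) = 13.58 * sin(78.76 deg) = 13.3195 m/s
H = vy^2 / (2*g) = 177.4098 / (2*9.81)
H = 177.4098 / 19.62 = 9.0423 m

9.0423 m


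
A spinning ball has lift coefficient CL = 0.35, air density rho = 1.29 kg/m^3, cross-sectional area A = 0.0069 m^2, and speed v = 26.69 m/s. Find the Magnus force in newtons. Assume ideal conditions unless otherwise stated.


FM = 0.5 * CL * rho * A * v^2
FM = 0.5 * 0.35 * 1.29 * 0.0069 * 26.69^2
v^2 = 712.3561
FM = 0.5 * 0.35 * 1.29 * 0.0069 * 712.3561 = 1.1096 N

1.1096 N


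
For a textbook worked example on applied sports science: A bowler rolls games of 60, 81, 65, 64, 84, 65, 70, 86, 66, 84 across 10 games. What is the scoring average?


Average = sum / n
Sum = 725
Average = 725 / 10 = 72.5

72.5


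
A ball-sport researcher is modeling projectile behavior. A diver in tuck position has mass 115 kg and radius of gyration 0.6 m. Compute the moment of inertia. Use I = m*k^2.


I = m * k^2
I = 115 * 0.6^2
I = 115 * 0.36 = 41.4 kg*m^2

41.4 kg*m^2


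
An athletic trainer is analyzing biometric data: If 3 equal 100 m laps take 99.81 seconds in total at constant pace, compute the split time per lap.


Split time = total_time / n_laps = 99.81 / 3
Split time = 33.27 s per lap

33.27 s


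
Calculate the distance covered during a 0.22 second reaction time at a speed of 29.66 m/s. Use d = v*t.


d = v * t
d = 29.66 * 0.22
d = 6.5252 m

6.5252 m


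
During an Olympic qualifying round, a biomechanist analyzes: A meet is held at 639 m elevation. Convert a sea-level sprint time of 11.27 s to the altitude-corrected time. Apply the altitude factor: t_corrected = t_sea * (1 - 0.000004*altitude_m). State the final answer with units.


Correction factor = 1 - 0.000004 * 639 = 0.997444
t_corrected = t_sea * factor = 11.27 * 0.997444
t_corrected = 11.2412 s

11.2412 s


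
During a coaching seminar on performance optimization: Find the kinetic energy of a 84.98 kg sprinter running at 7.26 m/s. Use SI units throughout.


KE = 0.5 * m * v^2
KE = 0.5 * 84.98 * 7.26^2
KE = 0.5 * 84.98 * 52.7076 = 2239.5459 J

2239.5459 J


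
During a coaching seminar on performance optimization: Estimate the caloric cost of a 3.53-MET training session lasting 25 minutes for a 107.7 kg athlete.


kcal = MET * mass * time_hr
Convert time: 25 min = 0.4167 hr
kcal = 3.53 * 107.7 * 0.4167
kcal = 158.4087 kcal

158.4087 kcal


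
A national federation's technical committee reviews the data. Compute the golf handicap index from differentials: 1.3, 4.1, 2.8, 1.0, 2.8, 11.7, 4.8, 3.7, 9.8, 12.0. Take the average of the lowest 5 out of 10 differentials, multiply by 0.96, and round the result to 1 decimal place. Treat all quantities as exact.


All differentials: 1.3, 4.1, 2.8, 1.0, 2.8, 11.7, 4.8, 3.7, 9.8, 12.0
Sorted: 1.0, 1.3, 2.8, 2.8, 3.7, 4.1, 4.8, 9.8, 11.7, 12.0
Best 5: 1.0, 1.3, 2.8, 2.8, 3.7
Average of best = 11.6 / 5 = 2.32
Raw index = 2.32 * 0.96 = 2.2272
Handicap index = round(2.2272, 1) = 2.2

2.2


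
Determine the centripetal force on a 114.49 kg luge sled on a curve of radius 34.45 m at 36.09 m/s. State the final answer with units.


Fc = m * v^2 / r
v^2 = 36.09^2 = 1302.4881
Fc = 114.49 * 1302.4881 / 34.45
Fc = 149121.8626 / 34.45 = 4328.6462 N

4328.6462 N


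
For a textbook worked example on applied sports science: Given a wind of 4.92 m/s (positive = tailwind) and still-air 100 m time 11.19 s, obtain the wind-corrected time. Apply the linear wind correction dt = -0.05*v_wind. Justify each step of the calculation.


dt = -0.05 * v_wind = -0.05 * 4.92 = -0.246 s
t_corrected = t_still + dt = 11.19 + (-0.246)
t_corrected = 10.944 s

10.944 s


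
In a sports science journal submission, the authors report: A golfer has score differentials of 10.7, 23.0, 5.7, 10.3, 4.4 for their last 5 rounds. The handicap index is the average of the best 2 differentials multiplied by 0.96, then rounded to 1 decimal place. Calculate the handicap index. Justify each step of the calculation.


All differentials: 10.7, 23.0, 5.7, 10.3, 4.4
Sorted: 4.4, 5.7, 10.3, 10.7, 23.0
Best 2: 4.4, 5.7
Average of best = 10.1 / 2 = 5.05
Raw index = 5.05 * 0.96 = 4.848
Handicap index = round(4.848, 1) = 4.8

4.8
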